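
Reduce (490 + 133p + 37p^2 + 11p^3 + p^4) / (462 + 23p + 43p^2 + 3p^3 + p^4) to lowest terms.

(35 + 12p + p^2)/(33 + 4p + p^2)

Apply the Euclidean algorithm:
  p^4 + 11p^3 + 37p^2 + 133p + 490 = (p^4 + 3p^3 + 43p^2 + 23p + 462) + (8p^3 − 6p^2 + 110p + 28)
  p^4 + 3p^3 + 43p^2 + 23p + 462 = ((1/8)p + 15/32)(8p^3 − 6p^2 + 110p + 28) + ((513/16)p^2 − (513/16)p + 3591/8)
  8p^3 − 6p^2 + 110p + 28 = ((128/513)p + 32/513)((513/16)p^2 − (513/16)p + 3591/8) + (0)
Last nonzero remainder: (513/16)p^2 − (513/16)p + 3591/8. Dividing through by 513/16 gives the monic gcd p^2 − p + 14.
Cancel p^2 − p + 14 from numerator and denominator to get the reduced form.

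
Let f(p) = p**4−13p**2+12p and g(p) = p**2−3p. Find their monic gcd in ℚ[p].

Apply the Euclidean algorithm:
  p**4−13p**2+12p = (p**2+3p−4)(p**2−3p) + (0)
The last nonzero remainder p**2−3p is already monic.

p**2−3p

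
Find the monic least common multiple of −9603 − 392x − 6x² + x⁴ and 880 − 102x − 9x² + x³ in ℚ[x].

768240 + 12154x − 9907x² − 404x³ − 86x⁴ + 2x⁵ + x⁶

Euclidean algorithm in ℚ[x]:
  x⁴ − 6x² − 392x − 9603 = (x + 9)(x³ − 9x² − 102x + 880) + (177x² − 354x − 17523)
  x³ − 9x² − 102x + 880 = ((1/177)x − 7/177)(177x² − 354x − 17523) + (−17x + 187)
  177x² − 354x − 17523 = (−(177/17)x − 1593/17)(−17x + 187) + (0)
Last nonzero remainder: −17x + 187. Dividing through by −17 gives the monic gcd x − 11.
Then lcm(f, g) = f·g / gcd(f, g); expanding and making the result monic gives the answer.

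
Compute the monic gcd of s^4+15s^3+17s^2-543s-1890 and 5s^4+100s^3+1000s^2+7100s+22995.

s^2+16s+63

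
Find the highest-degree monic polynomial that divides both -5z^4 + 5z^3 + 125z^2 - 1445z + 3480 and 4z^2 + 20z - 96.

z^2 + 5z - 24

Euclidean algorithm in ℚ[z]:
  -5z^4 + 5z^3 + 125z^2 - 1445z + 3480 = (-(5/4)z^2 + (15/2)z - 145/4)(4z^2 + 20z - 96) + (0)
Last nonzero remainder: 4z^2 + 20z - 96. Dividing through by 4 gives the monic gcd z^2 + 5z - 24.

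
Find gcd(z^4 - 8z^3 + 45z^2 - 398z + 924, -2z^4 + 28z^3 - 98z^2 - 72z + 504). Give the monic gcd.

By polynomial division,
  z^4 - 8z^3 + 45z^2 - 398z + 924 = (-1/2)(-2z^4 + 28z^3 - 98z^2 - 72z + 504) + (6z^3 - 4z^2 - 434z + 1176)
  -2z^4 + 28z^3 - 98z^2 - 72z + 504 = (-(1/3)z + 40/9)(6z^3 - 4z^2 - 434z + 1176) + (-(2024/9)z^2 + (20240/9)z - 14168/3)
  6z^3 - 4z^2 - 434z + 1176 = (-(27/1012)z - 63/253)(-(2024/9)z^2 + (20240/9)z - 14168/3) + (0)
Last nonzero remainder: -(2024/9)z^2 + (20240/9)z - 14168/3. Dividing through by -2024/9 gives the monic gcd z^2 - 10z + 21.

z^2 - 10z + 21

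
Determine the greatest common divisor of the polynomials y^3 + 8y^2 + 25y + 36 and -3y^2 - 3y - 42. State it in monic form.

1

Euclidean algorithm in ℚ[y]:
  y^3 + 8y^2 + 25y + 36 = (-(1/3)y - 7/3)(-3y^2 - 3y - 42) + (4y - 62)
  -3y^2 - 3y - 42 = (-(3/4)y - 99/8)(4y - 62) + (-3237/4)
  4y - 62 = (-(16/3237)y + 248/3237)(-3237/4) + (0)
The last nonzero remainder is the constant -3237/4, so the polynomials are coprime and gcd = 1.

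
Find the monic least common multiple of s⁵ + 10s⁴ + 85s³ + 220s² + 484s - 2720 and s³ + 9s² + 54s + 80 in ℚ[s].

s⁶ + 12s⁵ + 105s⁴ + 390s³ + 924s² - 1752s - 5440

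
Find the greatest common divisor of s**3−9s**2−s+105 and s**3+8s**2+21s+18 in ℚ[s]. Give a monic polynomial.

By polynomial division,
  s**3−9s**2−s+105 = (s**3+8s**2+21s+18) + (−17s**2−22s+87)
  s**3+8s**2+21s+18 = (−(1/17)s−114/289)(−17s**2−22s+87) + ((5040/289)s+15120/289)
  −17s**2−22s+87 = (−(4913/5040)s+8381/5040)((5040/289)s+15120/289) + (0)
Last nonzero remainder: (5040/289)s+15120/289. Dividing through by 5040/289 gives the monic gcd s+3.

s+3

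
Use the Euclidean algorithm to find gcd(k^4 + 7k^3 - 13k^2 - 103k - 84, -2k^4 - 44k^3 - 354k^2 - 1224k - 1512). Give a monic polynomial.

Repeated division with remainder:
  k^4 + 7k^3 - 13k^2 - 103k - 84 = (-1/2)(-2k^4 - 44k^3 - 354k^2 - 1224k - 1512) + (-15k^3 - 190k^2 - 715k - 840)
  -2k^4 - 44k^3 - 354k^2 - 1224k - 1512 = ((2/15)k + 56/45)(-15k^3 - 190k^2 - 715k - 840) + (-(200/9)k^2 - (2000/9)k - 1400/3)
  -15k^3 - 190k^2 - 715k - 840 = ((27/40)k + 9/5)(-(200/9)k^2 - (2000/9)k - 1400/3) + (0)
Last nonzero remainder: -(200/9)k^2 - (2000/9)k - 1400/3. Dividing through by -200/9 gives the monic gcd k^2 + 10k + 21.

k^2 + 10k + 21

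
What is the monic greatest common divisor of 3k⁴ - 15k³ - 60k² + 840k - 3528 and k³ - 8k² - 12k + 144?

Euclidean algorithm in ℚ[k]:
  3k⁴ - 15k³ - 60k² + 840k - 3528 = (3k + 9)(k³ - 8k² - 12k + 144) + (48k² + 516k - 4824)
  k³ - 8k² - 12k + 144 = ((1/48)k - 25/64)(48k² + 516k - 4824) + ((4641/16)k - 13923/8)
  48k² + 516k - 4824 = ((256/1547)k + 4288/1547)((4641/16)k - 13923/8) + (0)
Last nonzero remainder: (4641/16)k - 13923/8. Dividing through by 4641/16 gives the monic gcd k - 6.

k - 6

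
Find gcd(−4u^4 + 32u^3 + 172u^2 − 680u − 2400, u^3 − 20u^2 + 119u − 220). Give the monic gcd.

u − 5

By polynomial division,
  −4u^4 + 32u^3 + 172u^2 − 680u − 2400 = (−4u − 48)(u^3 − 20u^2 + 119u − 220) + (−312u^2 + 4152u − 12960)
  u^3 − 20u^2 + 119u − 220 = (−(1/312)u + 29/1352)(−312u^2 + 4152u − 12960) + (−(1960/169)u + 9800/169)
  −312u^2 + 4152u − 12960 = ((6591/245)u − 54756/245)(−(1960/169)u + 9800/169) + (0)
Last nonzero remainder: −(1960/169)u + 9800/169. Dividing through by −1960/169 gives the monic gcd u − 5.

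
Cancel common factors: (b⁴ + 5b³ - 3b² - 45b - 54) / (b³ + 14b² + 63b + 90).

(b³ + 2b² - 9b - 18)/(b² + 11b + 30)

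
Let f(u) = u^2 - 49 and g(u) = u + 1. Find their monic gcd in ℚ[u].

1

By polynomial division,
  u^2 - 49 = (u - 1)(u + 1) + (-48)
  u + 1 = (-(1/48)u - 1/48)(-48) + (0)
The last nonzero remainder is the constant -48, so the polynomials are coprime and gcd = 1.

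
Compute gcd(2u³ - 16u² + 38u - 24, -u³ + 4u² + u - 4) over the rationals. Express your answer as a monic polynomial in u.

Apply the Euclidean algorithm:
  2u³ - 16u² + 38u - 24 = (-2)(-u³ + 4u² + u - 4) + (-8u² + 40u - 32)
  -u³ + 4u² + u - 4 = ((1/8)u + 1/8)(-8u² + 40u - 32) + (0)
Last nonzero remainder: -8u² + 40u - 32. Dividing through by -8 gives the monic gcd u² - 5u + 4.

u² - 5u + 4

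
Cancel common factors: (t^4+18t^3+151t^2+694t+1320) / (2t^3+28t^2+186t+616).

(t^2+11t+30)/(2t+14)

Repeated division with remainder:
  t^4+18t^3+151t^2+694t+1320 = ((1/2)t+2)(2t^3+28t^2+186t+616) + (2t^2+14t+88)
  2t^3+28t^2+186t+616 = (t+7)(2t^2+14t+88) + (0)
Last nonzero remainder: 2t^2+14t+88. Dividing through by 2 gives the monic gcd t^2+7t+44.
Cancel t^2+7t+44 from numerator and denominator to get the reduced form.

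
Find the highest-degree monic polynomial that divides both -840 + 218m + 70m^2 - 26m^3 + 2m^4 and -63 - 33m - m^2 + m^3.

By polynomial division,
  2m^4 - 26m^3 + 70m^2 + 218m - 840 = (2m - 24)(m^3 - m^2 - 33m - 63) + (112m^2 - 448m - 2352)
  m^3 - m^2 - 33m - 63 = ((1/112)m + 3/112)(112m^2 - 448m - 2352) + (0)
Last nonzero remainder: 112m^2 - 448m - 2352. Dividing through by 112 gives the monic gcd m^2 - 4m - 21.

-21 - 4m + m^2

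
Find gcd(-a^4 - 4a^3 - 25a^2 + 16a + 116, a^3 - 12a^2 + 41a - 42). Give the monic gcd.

a - 2

By polynomial division,
  -a^4 - 4a^3 - 25a^2 + 16a + 116 = (-a - 16)(a^3 - 12a^2 + 41a - 42) + (-176a^2 + 630a - 556)
  a^3 - 12a^2 + 41a - 42 = (-(1/176)a + 741/15488)(-176a^2 + 630a - 556) + ((59625/7744)a - 59625/3872)
  -176a^2 + 630a - 556 = (-(1362944/59625)a + 2152832/59625)((59625/7744)a - 59625/3872) + (0)
Last nonzero remainder: (59625/7744)a - 59625/3872. Dividing through by 59625/7744 gives the monic gcd a - 2.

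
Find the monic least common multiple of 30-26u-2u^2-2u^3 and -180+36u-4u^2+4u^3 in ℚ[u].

45-54u+10u^2-2u^3+u^4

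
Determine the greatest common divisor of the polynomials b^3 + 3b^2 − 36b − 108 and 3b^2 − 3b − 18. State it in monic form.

Apply the Euclidean algorithm:
  b^3 + 3b^2 − 36b − 108 = ((1/3)b + 4/3)(3b^2 − 3b − 18) + (−26b − 84)
  3b^2 − 3b − 18 = (−(3/26)b + 165/338)(−26b − 84) + (3888/169)
  −26b − 84 = (−(2197/1944)b − 1183/324)(3888/169) + (0)
The last nonzero remainder is the constant 3888/169, so the polynomials are coprime and gcd = 1.

1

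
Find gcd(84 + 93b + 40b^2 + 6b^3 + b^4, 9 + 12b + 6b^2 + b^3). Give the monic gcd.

3 + 3b + b^2

Euclidean algorithm in ℚ[b]:
  b^4 + 6b^3 + 40b^2 + 93b + 84 = (b)(b^3 + 6b^2 + 12b + 9) + (28b^2 + 84b + 84)
  b^3 + 6b^2 + 12b + 9 = ((1/28)b + 3/28)(28b^2 + 84b + 84) + (0)
Last nonzero remainder: 28b^2 + 84b + 84. Dividing through by 28 gives the monic gcd b^2 + 3b + 3.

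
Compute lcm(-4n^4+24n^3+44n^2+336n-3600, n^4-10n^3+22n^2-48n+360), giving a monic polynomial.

n^6-4n^5-13n^4-166n^3+622n^2+960n+9000

Repeated division with remainder:
  -4n^4+24n^3+44n^2+336n-3600 = (-4)(n^4-10n^3+22n^2-48n+360) + (-16n^3+132n^2+144n-2160)
  n^4-10n^3+22n^2-48n+360 = (-(1/16)n+7/64)(-16n^3+132n^2+144n-2160) + ((265/16)n^2-(795/4)n+2385/4)
  -16n^3+132n^2+144n-2160 = (-(256/265)n-192/53)((265/16)n^2-(795/4)n+2385/4) + (0)
Last nonzero remainder: (265/16)n^2-(795/4)n+2385/4. Dividing through by 265/16 gives the monic gcd n^2-12n+36.
Then lcm(f, g) = f·g / gcd(f, g); expanding and making the result monic gives the answer.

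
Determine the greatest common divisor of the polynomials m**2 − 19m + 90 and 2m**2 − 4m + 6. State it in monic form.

1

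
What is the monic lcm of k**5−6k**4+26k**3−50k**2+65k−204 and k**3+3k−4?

k**6−7k**5+32k**4−76k**3+115k**2−269k+204

Repeated division with remainder:
  k**5−6k**4+26k**3−50k**2+65k−204 = (k**2−6k+23)(k**3+3k−4) + (−28k**2−28k−112)
  k**3+3k−4 = (−(1/28)k+1/28)(−28k**2−28k−112) + (0)
Last nonzero remainder: −28k**2−28k−112. Dividing through by −28 gives the monic gcd k**2+k+4.
Then lcm(f, g) = f·g / gcd(f, g); expanding and making the result monic gives the answer.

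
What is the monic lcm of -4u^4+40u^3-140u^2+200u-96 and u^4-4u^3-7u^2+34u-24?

Repeated division with remainder:
  -4u^4+40u^3-140u^2+200u-96 = (-4)(u^4-4u^3-7u^2+34u-24) + (24u^3-168u^2+336u-192)
  u^4-4u^3-7u^2+34u-24 = ((1/24)u+1/8)(24u^3-168u^2+336u-192) + (0)
Last nonzero remainder: 24u^3-168u^2+336u-192. Dividing through by 24 gives the monic gcd u^3-7u^2+14u-8.
Then lcm(f, g) = f·g / gcd(f, g); expanding and making the result monic gives the answer.

u^5-7u^4+5u^3+55u^2-126u+72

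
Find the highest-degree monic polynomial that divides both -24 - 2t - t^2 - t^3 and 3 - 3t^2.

1

Euclidean algorithm in ℚ[t]:
  -t^3 - t^2 - 2t - 24 = ((1/3)t + 1/3)(-3t^2 + 3) + (-3t - 25)
  -3t^2 + 3 = (t - 25/3)(-3t - 25) + (-616/3)
  -3t - 25 = ((9/616)t + 75/616)(-616/3) + (0)
The last nonzero remainder is the constant -616/3, so the polynomials are coprime and gcd = 1.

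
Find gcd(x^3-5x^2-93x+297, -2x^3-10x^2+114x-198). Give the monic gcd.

Apply the Euclidean algorithm:
  x^3-5x^2-93x+297 = (-1/2)(-2x^3-10x^2+114x-198) + (-10x^2-36x+198)
  -2x^3-10x^2+114x-198 = ((1/5)x+7/25)(-10x^2-36x+198) + ((2112/25)x-6336/25)
  -10x^2-36x+198 = (-(125/1056)x-25/32)((2112/25)x-6336/25) + (0)
Last nonzero remainder: (2112/25)x-6336/25. Dividing through by 2112/25 gives the monic gcd x-3.

x-3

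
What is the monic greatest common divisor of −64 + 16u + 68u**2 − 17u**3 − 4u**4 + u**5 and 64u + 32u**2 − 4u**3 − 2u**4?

−16 + u**2

Euclidean algorithm in ℚ[u]:
  u**5 − 4u**4 − 17u**3 + 68u**2 + 16u − 64 = (−(1/2)u + 3)(−2u**4 − 4u**3 + 32u**2 + 64u) + (11u**3 + 4u**2 − 176u − 64)
  −2u**4 − 4u**3 + 32u**2 + 64u = (−(2/11)u − 36/121)(11u**3 + 4u**2 − 176u − 64) + ((144/121)u**2 − 2304/121)
  11u**3 + 4u**2 − 176u − 64 = ((1331/144)u + 121/36)((144/121)u**2 − 2304/121) + (0)
Last nonzero remainder: (144/121)u**2 − 2304/121. Dividing through by 144/121 gives the monic gcd u**2 − 16.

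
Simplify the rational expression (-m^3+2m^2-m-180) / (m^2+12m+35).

Apply the Euclidean algorithm:
  -m^3+2m^2-m-180 = (-m+14)(m^2+12m+35) + (-134m-670)
  m^2+12m+35 = (-(1/134)m-7/134)(-134m-670) + (0)
Last nonzero remainder: -134m-670. Dividing through by -134 gives the monic gcd m+5.
Cancel m+5 from numerator and denominator to get the reduced form.

(-m^2+7m-36)/(m+7)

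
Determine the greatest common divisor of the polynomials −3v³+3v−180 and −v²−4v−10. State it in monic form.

1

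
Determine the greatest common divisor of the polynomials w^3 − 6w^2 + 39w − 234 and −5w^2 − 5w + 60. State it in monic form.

Euclidean algorithm in ℚ[w]:
  w^3 − 6w^2 + 39w − 234 = (−(1/5)w + 7/5)(−5w^2 − 5w + 60) + (58w − 318)
  −5w^2 − 5w + 60 = (−(5/58)w − 470/841)(58w − 318) + (−99000/841)
  58w − 318 = (−(24389/49500)w + 44573/16500)(−99000/841) + (0)
The last nonzero remainder is the constant −99000/841, so the polynomials are coprime and gcd = 1.

1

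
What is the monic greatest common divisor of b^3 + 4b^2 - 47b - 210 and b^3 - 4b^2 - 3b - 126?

b - 7

Repeated division with remainder:
  b^3 + 4b^2 - 47b - 210 = (b^3 - 4b^2 - 3b - 126) + (8b^2 - 44b - 84)
  b^3 - 4b^2 - 3b - 126 = ((1/8)b + 3/16)(8b^2 - 44b - 84) + ((63/4)b - 441/4)
  8b^2 - 44b - 84 = ((32/63)b + 16/21)((63/4)b - 441/4) + (0)
Last nonzero remainder: (63/4)b - 441/4. Dividing through by 63/4 gives the monic gcd b - 7.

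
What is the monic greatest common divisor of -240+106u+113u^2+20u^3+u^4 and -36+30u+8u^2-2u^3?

By polynomial division,
  u^4+20u^3+113u^2+106u-240 = (-(1/2)u-12)(-2u^3+8u^2+30u-36) + (224u^2+448u-672)
  -2u^3+8u^2+30u-36 = (-(1/112)u+3/56)(224u^2+448u-672) + (0)
Last nonzero remainder: 224u^2+448u-672. Dividing through by 224 gives the monic gcd u^2+2u-3.

-3+2u+u^2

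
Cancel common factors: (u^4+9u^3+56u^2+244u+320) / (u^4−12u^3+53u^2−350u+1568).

(u^2+7u+10)/(u^2−14u+49)

Apply the Euclidean algorithm:
  u^4+9u^3+56u^2+244u+320 = (u^4−12u^3+53u^2−350u+1568) + (21u^3+3u^2+594u−1248)
  u^4−12u^3+53u^2−350u+1568 = ((1/21)u−85/147)(21u^3+3u^2+594u−1248) + ((1296/49)u^2+(2592/49)u+41472/49)
  21u^3+3u^2+594u−1248 = ((343/432)u−637/432)((1296/49)u^2+(2592/49)u+41472/49) + (0)
Last nonzero remainder: (1296/49)u^2+(2592/49)u+41472/49. Dividing through by 1296/49 gives the monic gcd u^2+2u+32.
Cancel u^2+2u+32 from numerator and denominator to get the reduced form.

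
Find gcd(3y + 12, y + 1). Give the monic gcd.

1

Euclidean algorithm in ℚ[y]:
  3y + 12 = (3)(y + 1) + (9)
  y + 1 = ((1/9)y + 1/9)(9) + (0)
The last nonzero remainder is the constant 9, so the polynomials are coprime and gcd = 1.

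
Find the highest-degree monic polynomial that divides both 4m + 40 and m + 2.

By polynomial division,
  4m + 40 = (4)(m + 2) + (32)
  m + 2 = ((1/32)m + 1/16)(32) + (0)
The last nonzero remainder is the constant 32, so the polynomials are coprime and gcd = 1.

1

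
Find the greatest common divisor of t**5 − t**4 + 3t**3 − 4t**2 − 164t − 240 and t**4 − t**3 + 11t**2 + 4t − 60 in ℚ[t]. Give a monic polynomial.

By polynomial division,
  t**5 − t**4 + 3t**3 − 4t**2 − 164t − 240 = (t)(t**4 − t**3 + 11t**2 + 4t − 60) + (−8t**3 − 8t**2 − 104t − 240)
  t**4 − t**3 + 11t**2 + 4t − 60 = (−(1/8)t + 1/4)(−8t**3 − 8t**2 − 104t − 240) + (0)
Last nonzero remainder: −8t**3 − 8t**2 − 104t − 240. Dividing through by −8 gives the monic gcd t**3 + t**2 + 13t + 30.

t**3 + t**2 + 13t + 30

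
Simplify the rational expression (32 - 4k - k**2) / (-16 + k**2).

Apply the Euclidean algorithm:
  -k**2 - 4k + 32 = (-1)(k**2 - 16) + (-4k + 16)
  k**2 - 16 = (-(1/4)k - 1)(-4k + 16) + (0)
Last nonzero remainder: -4k + 16. Dividing through by -4 gives the monic gcd k - 4.
Cancel k - 4 from numerator and denominator to get the reduced form.

(-8 - k)/(4 + k)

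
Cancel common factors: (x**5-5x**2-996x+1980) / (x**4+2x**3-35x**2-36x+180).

(x**2+x+33)/(x+3)

By polynomial division,
  x**5-5x**2-996x+1980 = (x-2)(x**4+2x**3-35x**2-36x+180) + (39x**3-39x**2-1248x+2340)
  x**4+2x**3-35x**2-36x+180 = ((1/39)x+1/13)(39x**3-39x**2-1248x+2340) + (0)
Last nonzero remainder: 39x**3-39x**2-1248x+2340. Dividing through by 39 gives the monic gcd x**3-x**2-32x+60.
Cancel x**3-x**2-32x+60 from numerator and denominator to get the reduced form.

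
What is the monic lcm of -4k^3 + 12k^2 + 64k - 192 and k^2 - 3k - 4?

k^4 - 2k^3 - 19k^2 + 32k + 48

Repeated division with remainder:
  -4k^3 + 12k^2 + 64k - 192 = (-4k)(k^2 - 3k - 4) + (48k - 192)
  k^2 - 3k - 4 = ((1/48)k + 1/48)(48k - 192) + (0)
Last nonzero remainder: 48k - 192. Dividing through by 48 gives the monic gcd k - 4.
Then lcm(f, g) = f·g / gcd(f, g); expanding and making the result monic gives the answer.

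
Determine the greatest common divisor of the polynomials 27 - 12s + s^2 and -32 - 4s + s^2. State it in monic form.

Repeated division with remainder:
  s^2 - 12s + 27 = (s^2 - 4s - 32) + (-8s + 59)
  s^2 - 4s - 32 = (-(1/8)s - 27/64)(-8s + 59) + (-455/64)
  -8s + 59 = ((512/455)s - 3776/455)(-455/64) + (0)
The last nonzero remainder is the constant -455/64, so the polynomials are coprime and gcd = 1.

1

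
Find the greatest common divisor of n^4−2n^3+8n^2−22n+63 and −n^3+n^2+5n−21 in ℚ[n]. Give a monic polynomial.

n^2−4n+7

Apply the Euclidean algorithm:
  n^4−2n^3+8n^2−22n+63 = (−n+1)(−n^3+n^2+5n−21) + (12n^2−48n+84)
  −n^3+n^2+5n−21 = (−(1/12)n−1/4)(12n^2−48n+84) + (0)
Last nonzero remainder: 12n^2−48n+84. Dividing through by 12 gives the monic gcd n^2−4n+7.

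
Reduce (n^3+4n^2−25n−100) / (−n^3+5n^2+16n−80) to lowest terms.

Euclidean algorithm in ℚ[n]:
  n^3+4n^2−25n−100 = (−1)(−n^3+5n^2+16n−80) + (9n^2−9n−180)
  −n^3+5n^2+16n−80 = (−(1/9)n+4/9)(9n^2−9n−180) + (0)
Last nonzero remainder: 9n^2−9n−180. Dividing through by 9 gives the monic gcd n^2−n−20.
Cancel n^2−n−20 from numerator and denominator to get the reduced form.

(−n−5)/(n−4)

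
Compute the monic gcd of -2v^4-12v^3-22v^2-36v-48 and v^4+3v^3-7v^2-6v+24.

By polynomial division,
  -2v^4-12v^3-22v^2-36v-48 = (-2)(v^4+3v^3-7v^2-6v+24) + (-6v^3-36v^2-48v)
  v^4+3v^3-7v^2-6v+24 = (-(1/6)v+1/2)(-6v^3-36v^2-48v) + (3v^2+18v+24)
  -6v^3-36v^2-48v = (-2v)(3v^2+18v+24) + (0)
Last nonzero remainder: 3v^2+18v+24. Dividing through by 3 gives the monic gcd v^2+6v+8.

v^2+6v+8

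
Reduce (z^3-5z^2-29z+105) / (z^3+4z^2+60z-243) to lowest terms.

By polynomial division,
  z^3-5z^2-29z+105 = (z^3+4z^2+60z-243) + (-9z^2-89z+348)
  z^3+4z^2+60z-243 = (-(1/9)z+53/81)(-9z^2-89z+348) + ((12709/81)z-12709/27)
  -9z^2-89z+348 = (-(729/12709)z-9396/12709)((12709/81)z-12709/27) + (0)
Last nonzero remainder: (12709/81)z-12709/27. Dividing through by 12709/81 gives the monic gcd z-3.
Cancel z-3 from numerator and denominator to get the reduced form.

(z^2-2z-35)/(z^2+7z+81)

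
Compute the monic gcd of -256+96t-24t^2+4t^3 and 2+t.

1

Repeated division with remainder:
  4t^3-24t^2+96t-256 = (4t^2-32t+160)(t+2) + (-576)
  t+2 = (-(1/576)t-1/288)(-576) + (0)
The last nonzero remainder is the constant -576, so the polynomials are coprime and gcd = 1.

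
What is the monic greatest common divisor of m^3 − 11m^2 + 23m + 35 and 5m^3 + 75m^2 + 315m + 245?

m + 1

Apply the Euclidean algorithm:
  m^3 − 11m^2 + 23m + 35 = (1/5)(5m^3 + 75m^2 + 315m + 245) + (−26m^2 − 40m − 14)
  5m^3 + 75m^2 + 315m + 245 = (−(5/26)m − 875/338)(−26m^2 − 40m − 14) + ((35280/169)m + 35280/169)
  −26m^2 − 40m − 14 = (−(2197/17640)m − 169/2520)((35280/169)m + 35280/169) + (0)
Last nonzero remainder: (35280/169)m + 35280/169. Dividing through by 35280/169 gives the monic gcd m + 1.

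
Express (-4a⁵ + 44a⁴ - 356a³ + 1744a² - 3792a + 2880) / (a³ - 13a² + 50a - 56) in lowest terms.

Repeated division with remainder:
  -4a⁵ + 44a⁴ - 356a³ + 1744a² - 3792a + 2880 = (-4a² - 8a - 260)(a³ - 13a² + 50a - 56) + (-1460a² + 8760a - 11680)
  a³ - 13a² + 50a - 56 = (-(1/1460)a + 7/1460)(-1460a² + 8760a - 11680) + (0)
Last nonzero remainder: -1460a² + 8760a - 11680. Dividing through by -1460 gives the monic gcd a² - 6a + 8.
Cancel a² - 6a + 8 from numerator and denominator to get the reduced form.

(-4a³ + 20a² - 204a + 360)/(a - 7)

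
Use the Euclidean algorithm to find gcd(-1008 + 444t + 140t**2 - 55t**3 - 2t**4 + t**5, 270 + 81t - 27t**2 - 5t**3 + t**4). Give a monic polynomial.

Repeated division with remainder:
  t**5 - 2t**4 - 55t**3 + 140t**2 + 444t - 1008 = (t + 3)(t**4 - 5t**3 - 27t**2 + 81t + 270) + (-13t**3 + 140t**2 - 69t - 1818)
  t**4 - 5t**3 - 27t**2 + 81t + 270 = (-(1/13)t - 75/169)(-13t**3 + 140t**2 - 69t - 1818) + ((5040/169)t**2 - (15120/169)t - 90720/169)
  -13t**3 + 140t**2 - 69t - 1818 = (-(2197/5040)t + 17069/5040)((5040/169)t**2 - (15120/169)t - 90720/169) + (0)
Last nonzero remainder: (5040/169)t**2 - (15120/169)t - 90720/169. Dividing through by 5040/169 gives the monic gcd t**2 - 3t - 18.

-18 - 3t + t**2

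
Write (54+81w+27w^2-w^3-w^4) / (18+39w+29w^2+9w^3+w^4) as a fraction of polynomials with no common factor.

(6-w)/(2+w)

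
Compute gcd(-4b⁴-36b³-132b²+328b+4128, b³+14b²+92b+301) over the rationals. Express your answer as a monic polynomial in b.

Repeated division with remainder:
  -4b⁴-36b³-132b²+328b+4128 = (-4b+20)(b³+14b²+92b+301) + (-44b²-308b-1892)
  b³+14b²+92b+301 = (-(1/44)b-7/44)(-44b²-308b-1892) + (0)
Last nonzero remainder: -44b²-308b-1892. Dividing through by -44 gives the monic gcd b²+7b+43.

b²+7b+43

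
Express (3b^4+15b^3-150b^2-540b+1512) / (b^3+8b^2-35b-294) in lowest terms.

(3b^2+12b-36)/(b+7)

Euclidean algorithm in ℚ[b]:
  3b^4+15b^3-150b^2-540b+1512 = (3b-9)(b^3+8b^2-35b-294) + (27b^2+27b-1134)
  b^3+8b^2-35b-294 = ((1/27)b+7/27)(27b^2+27b-1134) + (0)
Last nonzero remainder: 27b^2+27b-1134. Dividing through by 27 gives the monic gcd b^2+b-42.
Cancel b^2+b-42 from numerator and denominator to get the reduced form.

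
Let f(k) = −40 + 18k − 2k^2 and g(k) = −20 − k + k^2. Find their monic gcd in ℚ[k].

−5 + k

Euclidean algorithm in ℚ[k]:
  −2k^2 + 18k − 40 = (−2)(k^2 − k − 20) + (16k − 80)
  k^2 − k − 20 = ((1/16)k + 1/4)(16k − 80) + (0)
Last nonzero remainder: 16k − 80. Dividing through by 16 gives the monic gcd k − 5.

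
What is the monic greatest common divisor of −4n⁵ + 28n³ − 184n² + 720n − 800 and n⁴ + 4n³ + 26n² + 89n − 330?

By polynomial division,
  −4n⁵ + 28n³ − 184n² + 720n − 800 = (−4n + 16)(n⁴ + 4n³ + 26n² + 89n − 330) + (68n³ − 244n² − 2024n + 4480)
  n⁴ + 4n³ + 26n² + 89n − 330 = ((1/68)n + 129/1156)(68n³ − 244n² − 2024n + 4480) + ((23985/289)n² + (71955/289)n − 239850/289)
  68n³ − 244n² − 2024n + 4480 = ((19652/23985)n − 129472/23985)((23985/289)n² + (71955/289)n − 239850/289) + (0)
Last nonzero remainder: (23985/289)n² + (71955/289)n − 239850/289. Dividing through by 23985/289 gives the monic gcd n² + 3n − 10.

n² + 3n − 10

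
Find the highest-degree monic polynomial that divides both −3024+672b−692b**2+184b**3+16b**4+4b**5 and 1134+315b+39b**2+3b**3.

By polynomial division,
  4b**5+16b**4+184b**3−692b**2+672b−3024 = ((4/3)b**2−12b+232/3)(3b**3+39b**2+315b+1134) + (−1440b**2−10080b−90720)
  3b**3+39b**2+315b+1134 = (−(1/480)b−1/80)(−1440b**2−10080b−90720) + (0)
Last nonzero remainder: −1440b**2−10080b−90720. Dividing through by −1440 gives the monic gcd b**2+7b+63.

63+7b+b**2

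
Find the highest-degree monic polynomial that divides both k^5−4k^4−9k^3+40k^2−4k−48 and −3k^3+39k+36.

k^3−13k−12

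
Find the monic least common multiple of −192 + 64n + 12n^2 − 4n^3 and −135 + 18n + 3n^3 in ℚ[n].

720 − 96n − 45n^2 − 10n^3 + n^5

By polynomial division,
  −4n^3 + 12n^2 + 64n − 192 = (−4/3)(3n^3 + 18n − 135) + (12n^2 + 88n − 372)
  3n^3 + 18n − 135 = ((1/4)n − 11/6)(12n^2 + 88n − 372) + ((817/3)n − 817)
  12n^2 + 88n − 372 = ((36/817)n + 372/817)((817/3)n − 817) + (0)
Last nonzero remainder: (817/3)n − 817. Dividing through by 817/3 gives the monic gcd n − 3.
Then lcm(f, g) = f·g / gcd(f, g); expanding and making the result monic gives the answer.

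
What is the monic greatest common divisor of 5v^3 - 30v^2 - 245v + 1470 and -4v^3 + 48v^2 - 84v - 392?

v - 7

Euclidean algorithm in ℚ[v]:
  5v^3 - 30v^2 - 245v + 1470 = (-5/4)(-4v^3 + 48v^2 - 84v - 392) + (30v^2 - 350v + 980)
  -4v^3 + 48v^2 - 84v - 392 = (-(2/15)v + 2/45)(30v^2 - 350v + 980) + ((560/9)v - 3920/9)
  30v^2 - 350v + 980 = ((27/56)v - 9/4)((560/9)v - 3920/9) + (0)
Last nonzero remainder: (560/9)v - 3920/9. Dividing through by 560/9 gives the monic gcd v - 7.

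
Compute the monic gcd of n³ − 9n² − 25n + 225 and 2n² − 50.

Euclidean algorithm in ℚ[n]:
  n³ − 9n² − 25n + 225 = ((1/2)n − 9/2)(2n² − 50) + (0)
Last nonzero remainder: 2n² − 50. Dividing through by 2 gives the monic gcd n² − 25.

n² − 25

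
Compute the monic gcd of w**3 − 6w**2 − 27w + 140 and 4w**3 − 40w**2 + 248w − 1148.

Repeated division with remainder:
  w**3 − 6w**2 − 27w + 140 = (1/4)(4w**3 − 40w**2 + 248w − 1148) + (4w**2 − 89w + 427)
  4w**3 − 40w**2 + 248w − 1148 = (w + 49/4)(4w**2 − 89w + 427) + ((3645/4)w − 25515/4)
  4w**2 − 89w + 427 = ((16/3645)w − 244/3645)((3645/4)w − 25515/4) + (0)
Last nonzero remainder: (3645/4)w − 25515/4. Dividing through by 3645/4 gives the monic gcd w − 7.

w − 7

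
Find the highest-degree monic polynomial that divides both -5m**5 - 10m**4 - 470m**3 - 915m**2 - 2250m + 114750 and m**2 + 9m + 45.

m**2 + 9m + 45

By polynomial division,
  -5m**5 - 10m**4 - 470m**3 - 915m**2 - 2250m + 114750 = (-5m**3 + 35m**2 - 560m + 2550)(m**2 + 9m + 45) + (0)
The last nonzero remainder m**2 + 9m + 45 is already monic.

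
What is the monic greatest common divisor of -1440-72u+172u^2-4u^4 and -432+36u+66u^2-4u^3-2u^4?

-72-18u+5u^2+u^3

Apply the Euclidean algorithm:
  -4u^4+172u^2-72u-1440 = (2)(-2u^4-4u^3+66u^2+36u-432) + (8u^3+40u^2-144u-576)
  -2u^4-4u^3+66u^2+36u-432 = (-(1/4)u+3/4)(8u^3+40u^2-144u-576) + (0)
Last nonzero remainder: 8u^3+40u^2-144u-576. Dividing through by 8 gives the monic gcd u^3+5u^2-18u-72.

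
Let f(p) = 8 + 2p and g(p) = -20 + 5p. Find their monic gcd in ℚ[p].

1

Repeated division with remainder:
  2p + 8 = (2/5)(5p - 20) + (16)
  5p - 20 = ((5/16)p - 5/4)(16) + (0)
The last nonzero remainder is the constant 16, so the polynomials are coprime and gcd = 1.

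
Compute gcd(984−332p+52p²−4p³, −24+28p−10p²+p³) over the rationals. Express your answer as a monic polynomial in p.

−6+p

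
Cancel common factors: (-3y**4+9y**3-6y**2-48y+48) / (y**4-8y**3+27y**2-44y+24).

Euclidean algorithm in ℚ[y]:
  -3y**4+9y**3-6y**2-48y+48 = (-3)(y**4-8y**3+27y**2-44y+24) + (-15y**3+75y**2-180y+120)
  y**4-8y**3+27y**2-44y+24 = (-(1/15)y+1/5)(-15y**3+75y**2-180y+120) + (0)
Last nonzero remainder: -15y**3+75y**2-180y+120. Dividing through by -15 gives the monic gcd y**3-5y**2+12y-8.
Cancel y**3-5y**2+12y-8 from numerator and denominator to get the reduced form.

(-3y-6)/(y-3)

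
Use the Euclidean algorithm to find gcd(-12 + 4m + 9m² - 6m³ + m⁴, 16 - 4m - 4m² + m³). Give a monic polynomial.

-2 + m

Apply the Euclidean algorithm:
  m⁴ - 6m³ + 9m² + 4m - 12 = (m - 2)(m³ - 4m² - 4m + 16) + (5m² - 20m + 20)
  m³ - 4m² - 4m + 16 = ((1/5)m)(5m² - 20m + 20) + (-8m + 16)
  5m² - 20m + 20 = (-(5/8)m + 5/4)(-8m + 16) + (0)
Last nonzero remainder: -8m + 16. Dividing through by -8 gives the monic gcd m - 2.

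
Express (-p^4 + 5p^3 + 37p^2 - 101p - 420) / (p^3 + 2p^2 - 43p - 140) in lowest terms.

(-p^2 + 2p + 15)/(p + 5)

Repeated division with remainder:
  -p^4 + 5p^3 + 37p^2 - 101p - 420 = (-p + 7)(p^3 + 2p^2 - 43p - 140) + (-20p^2 + 60p + 560)
  p^3 + 2p^2 - 43p - 140 = (-(1/20)p - 1/4)(-20p^2 + 60p + 560) + (0)
Last nonzero remainder: -20p^2 + 60p + 560. Dividing through by -20 gives the monic gcd p^2 - 3p - 28.
Cancel p^2 - 3p - 28 from numerator and denominator to get the reduced form.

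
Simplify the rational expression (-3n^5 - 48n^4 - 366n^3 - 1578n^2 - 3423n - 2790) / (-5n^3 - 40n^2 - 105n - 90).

(3n^3 + 33n^2 + 183n + 465)/(5n + 15)

Repeated division with remainder:
  -3n^5 - 48n^4 - 366n^3 - 1578n^2 - 3423n - 2790 = ((3/5)n^2 + (24/5)n + 111/5)(-5n^3 - 40n^2 - 105n - 90) + (-132n^2 - 660n - 792)
  -5n^3 - 40n^2 - 105n - 90 = ((5/132)n + 5/44)(-132n^2 - 660n - 792) + (0)
Last nonzero remainder: -132n^2 - 660n - 792. Dividing through by -132 gives the monic gcd n^2 + 5n + 6.
Cancel n^2 + 5n + 6 from numerator and denominator to get the reduced form.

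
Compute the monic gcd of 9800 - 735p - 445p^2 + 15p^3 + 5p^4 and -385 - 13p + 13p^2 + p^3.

-35 + 2p + p^2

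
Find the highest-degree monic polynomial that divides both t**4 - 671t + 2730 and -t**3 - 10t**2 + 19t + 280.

Euclidean algorithm in ℚ[t]:
  t**4 - 671t + 2730 = (-t + 10)(-t**3 - 10t**2 + 19t + 280) + (119t**2 - 581t - 70)
  -t**3 - 10t**2 + 19t + 280 = (-(1/119)t - 253/2023)(119t**2 - 581t - 70) + (-(15678/289)t + 78390/289)
  119t**2 - 581t - 70 = (-(34391/15678)t - 2023/7839)(-(15678/289)t + 78390/289) + (0)
Last nonzero remainder: -(15678/289)t + 78390/289. Dividing through by -15678/289 gives the monic gcd t - 5.

t - 5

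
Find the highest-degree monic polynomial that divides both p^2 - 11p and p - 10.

1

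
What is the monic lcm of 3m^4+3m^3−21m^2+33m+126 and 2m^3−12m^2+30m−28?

m^5−m^4−9m^3+25m^2+20m−84

Apply the Euclidean algorithm:
  3m^4+3m^3−21m^2+33m+126 = ((3/2)m+21/2)(2m^3−12m^2+30m−28) + (60m^2−240m+420)
  2m^3−12m^2+30m−28 = ((1/30)m−1/15)(60m^2−240m+420) + (0)
Last nonzero remainder: 60m^2−240m+420. Dividing through by 60 gives the monic gcd m^2−4m+7.
Then lcm(f, g) = f·g / gcd(f, g); expanding and making the result monic gives the answer.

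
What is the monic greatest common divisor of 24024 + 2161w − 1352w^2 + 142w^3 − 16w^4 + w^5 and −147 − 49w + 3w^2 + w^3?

Euclidean algorithm in ℚ[w]:
  w^5 − 16w^4 + 142w^3 − 1352w^2 + 2161w + 24024 = (w^2 − 19w + 248)(w^3 + 3w^2 − 49w − 147) + (−2880w^2 + 11520w + 60480)
  w^3 + 3w^2 − 49w − 147 = (−(1/2880)w − 7/2880)(−2880w^2 + 11520w + 60480) + (0)
Last nonzero remainder: −2880w^2 + 11520w + 60480. Dividing through by −2880 gives the monic gcd w^2 − 4w − 21.

−21 − 4w + w^2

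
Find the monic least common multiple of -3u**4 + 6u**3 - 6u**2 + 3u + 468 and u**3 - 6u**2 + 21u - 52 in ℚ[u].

u**6 - 4u**5 + 19u**4 - 31u**3 - 128u**2 + 299u - 2028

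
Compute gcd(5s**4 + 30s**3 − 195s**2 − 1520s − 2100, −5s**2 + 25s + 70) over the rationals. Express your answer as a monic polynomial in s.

Euclidean algorithm in ℚ[s]:
  5s**4 + 30s**3 − 195s**2 − 1520s − 2100 = (−s**2 − 11s − 30)(−5s**2 + 25s + 70) + (0)
Last nonzero remainder: −5s**2 + 25s + 70. Dividing through by −5 gives the monic gcd s**2 − 5s − 14.

s**2 − 5s − 14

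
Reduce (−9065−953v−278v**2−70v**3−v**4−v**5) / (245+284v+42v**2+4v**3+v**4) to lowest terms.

(−37+2v−v**2)/(1+v)

By polynomial division,
  −v**5−v**4−70v**3−278v**2−953v−9065 = (−v+3)(v**4+4v**3+42v**2+284v+245) + (−40v**3−120v**2−1560v−9800)
  v**4+4v**3+42v**2+284v+245 = (−(1/40)v−1/40)(−40v**3−120v**2−1560v−9800) + (0)
Last nonzero remainder: −40v**3−120v**2−1560v−9800. Dividing through by −40 gives the monic gcd v**3+3v**2+39v+245.
Cancel v**3+3v**2+39v+245 from numerator and denominator to get the reduced form.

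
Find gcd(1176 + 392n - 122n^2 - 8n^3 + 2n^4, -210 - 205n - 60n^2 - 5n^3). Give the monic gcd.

14 + 9n + n^2

By polynomial division,
  2n^4 - 8n^3 - 122n^2 + 392n + 1176 = (-(2/5)n + 32/5)(-5n^3 - 60n^2 - 205n - 210) + (180n^2 + 1620n + 2520)
  -5n^3 - 60n^2 - 205n - 210 = (-(1/36)n - 1/12)(180n^2 + 1620n + 2520) + (0)
Last nonzero remainder: 180n^2 + 1620n + 2520. Dividing through by 180 gives the monic gcd n^2 + 9n + 14.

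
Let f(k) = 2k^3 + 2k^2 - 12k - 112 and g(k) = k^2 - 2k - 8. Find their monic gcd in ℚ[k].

Repeated division with remainder:
  2k^3 + 2k^2 - 12k - 112 = (2k + 6)(k^2 - 2k - 8) + (16k - 64)
  k^2 - 2k - 8 = ((1/16)k + 1/8)(16k - 64) + (0)
Last nonzero remainder: 16k - 64. Dividing through by 16 gives the monic gcd k - 4.

k - 4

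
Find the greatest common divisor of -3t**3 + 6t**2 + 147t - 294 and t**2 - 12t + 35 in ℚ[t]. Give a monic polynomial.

t - 7

By polynomial division,
  -3t**3 + 6t**2 + 147t - 294 = (-3t - 30)(t**2 - 12t + 35) + (-108t + 756)
  t**2 - 12t + 35 = (-(1/108)t + 5/108)(-108t + 756) + (0)
Last nonzero remainder: -108t + 756. Dividing through by -108 gives the monic gcd t - 7.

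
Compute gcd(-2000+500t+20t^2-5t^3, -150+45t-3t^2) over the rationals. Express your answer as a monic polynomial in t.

-10+t

Apply the Euclidean algorithm:
  -5t^3+20t^2+500t-2000 = ((5/3)t+55/3)(-3t^2+45t-150) + (-75t+750)
  -3t^2+45t-150 = ((1/25)t-1/5)(-75t+750) + (0)
Last nonzero remainder: -75t+750. Dividing through by -75 gives the monic gcd t-10.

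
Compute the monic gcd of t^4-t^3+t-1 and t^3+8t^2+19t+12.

t+1

Apply the Euclidean algorithm:
  t^4-t^3+t-1 = (t-9)(t^3+8t^2+19t+12) + (53t^2+160t+107)
  t^3+8t^2+19t+12 = ((1/53)t+264/2809)(53t^2+160t+107) + ((5460/2809)t+5460/2809)
  53t^2+160t+107 = ((148877/5460)t+300563/5460)((5460/2809)t+5460/2809) + (0)
Last nonzero remainder: (5460/2809)t+5460/2809. Dividing through by 5460/2809 gives the monic gcd t+1.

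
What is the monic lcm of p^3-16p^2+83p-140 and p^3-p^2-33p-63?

p^5-10p^4-4p^3+214p^2-93p-1260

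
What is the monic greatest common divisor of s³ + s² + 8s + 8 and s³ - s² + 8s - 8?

Euclidean algorithm in ℚ[s]:
  s³ + s² + 8s + 8 = (s³ - s² + 8s - 8) + (2s² + 16)
  s³ - s² + 8s - 8 = ((1/2)s - 1/2)(2s² + 16) + (0)
Last nonzero remainder: 2s² + 16. Dividing through by 2 gives the monic gcd s² + 8.

s² + 8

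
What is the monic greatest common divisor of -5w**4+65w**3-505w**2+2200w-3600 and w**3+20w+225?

Apply the Euclidean algorithm:
  -5w**4+65w**3-505w**2+2200w-3600 = (-5w+65)(w**3+20w+225) + (-405w**2+2025w-18225)
  w**3+20w+225 = (-(1/405)w-1/81)(-405w**2+2025w-18225) + (0)
Last nonzero remainder: -405w**2+2025w-18225. Dividing through by -405 gives the monic gcd w**2-5w+45.

w**2-5w+45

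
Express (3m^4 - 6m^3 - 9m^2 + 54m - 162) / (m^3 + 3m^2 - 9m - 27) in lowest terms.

(3m^2 - 6m + 18)/(m + 3)

By polynomial division,
  3m^4 - 6m^3 - 9m^2 + 54m - 162 = (3m - 15)(m^3 + 3m^2 - 9m - 27) + (63m^2 - 567)
  m^3 + 3m^2 - 9m - 27 = ((1/63)m + 1/21)(63m^2 - 567) + (0)
Last nonzero remainder: 63m^2 - 567. Dividing through by 63 gives the monic gcd m^2 - 9.
Cancel m^2 - 9 from numerator and denominator to get the reduced form.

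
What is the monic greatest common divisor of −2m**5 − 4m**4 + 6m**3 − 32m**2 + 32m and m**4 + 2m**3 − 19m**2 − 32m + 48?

Apply the Euclidean algorithm:
  −2m**5 − 4m**4 + 6m**3 − 32m**2 + 32m = (−2m)(m**4 + 2m**3 − 19m**2 − 32m + 48) + (−32m**3 − 96m**2 + 128m)
  m**4 + 2m**3 − 19m**2 − 32m + 48 = (−(1/32)m + 1/32)(−32m**3 − 96m**2 + 128m) + (−12m**2 − 36m + 48)
  −32m**3 − 96m**2 + 128m = ((8/3)m)(−12m**2 − 36m + 48) + (0)
Last nonzero remainder: −12m**2 − 36m + 48. Dividing through by −12 gives the monic gcd m**2 + 3m − 4.

m**2 + 3m − 4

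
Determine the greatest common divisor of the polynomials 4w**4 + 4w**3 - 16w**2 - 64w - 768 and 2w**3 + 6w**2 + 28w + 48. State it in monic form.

Apply the Euclidean algorithm:
  4w**4 + 4w**3 - 16w**2 - 64w - 768 = (2w - 4)(2w**3 + 6w**2 + 28w + 48) + (-48w**2 - 48w - 576)
  2w**3 + 6w**2 + 28w + 48 = (-(1/24)w - 1/12)(-48w**2 - 48w - 576) + (0)
Last nonzero remainder: -48w**2 - 48w - 576. Dividing through by -48 gives the monic gcd w**2 + w + 12.

w**2 + w + 12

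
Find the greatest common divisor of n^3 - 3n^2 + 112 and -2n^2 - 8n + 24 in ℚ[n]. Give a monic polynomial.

1

Apply the Euclidean algorithm:
  n^3 - 3n^2 + 112 = (-(1/2)n + 7/2)(-2n^2 - 8n + 24) + (40n + 28)
  -2n^2 - 8n + 24 = (-(1/20)n - 33/200)(40n + 28) + (1431/50)
  40n + 28 = ((2000/1431)n + 1400/1431)(1431/50) + (0)
The last nonzero remainder is the constant 1431/50, so the polynomials are coprime and gcd = 1.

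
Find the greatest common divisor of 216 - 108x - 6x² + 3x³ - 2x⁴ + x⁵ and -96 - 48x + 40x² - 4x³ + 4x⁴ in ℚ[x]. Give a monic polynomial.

-24 + 12x - 2x² + x³

By polynomial division,
  x⁵ - 2x⁴ + 3x³ - 6x² - 108x + 216 = ((1/4)x - 1/4)(4x⁴ - 4x³ + 40x² - 48x - 96) + (-8x³ + 16x² - 96x + 192)
  4x⁴ - 4x³ + 40x² - 48x - 96 = (-(1/2)x - 1/2)(-8x³ + 16x² - 96x + 192) + (0)
Last nonzero remainder: -8x³ + 16x² - 96x + 192. Dividing through by -8 gives the monic gcd x³ - 2x² + 12x - 24.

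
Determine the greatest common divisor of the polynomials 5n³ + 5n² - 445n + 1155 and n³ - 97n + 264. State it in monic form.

n² + 8n - 33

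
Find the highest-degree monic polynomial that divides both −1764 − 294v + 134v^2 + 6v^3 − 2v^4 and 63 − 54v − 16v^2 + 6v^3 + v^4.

21 + 10v + v^2

Apply the Euclidean algorithm:
  −2v^4 + 6v^3 + 134v^2 − 294v − 1764 = (−2)(v^4 + 6v^3 − 16v^2 − 54v + 63) + (18v^3 + 102v^2 − 402v − 1638)
  v^4 + 6v^3 − 16v^2 − 54v + 63 = ((1/18)v + 1/54)(18v^3 + 102v^2 − 402v − 1638) + ((40/9)v^2 + (400/9)v + 280/3)
  18v^3 + 102v^2 − 402v − 1638 = ((81/20)v − 351/20)((40/9)v^2 + (400/9)v + 280/3) + (0)
Last nonzero remainder: (40/9)v^2 + (400/9)v + 280/3. Dividing through by 40/9 gives the monic gcd v^2 + 10v + 21.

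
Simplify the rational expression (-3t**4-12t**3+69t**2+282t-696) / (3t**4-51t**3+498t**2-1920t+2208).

(-t**2-10t-29)/(t**2-11t+92)

Apply the Euclidean algorithm:
  -3t**4-12t**3+69t**2+282t-696 = (-1)(3t**4-51t**3+498t**2-1920t+2208) + (-63t**3+567t**2-1638t+1512)
  3t**4-51t**3+498t**2-1920t+2208 = (-(1/21)t+8/21)(-63t**3+567t**2-1638t+1512) + (204t**2-1224t+1632)
  -63t**3+567t**2-1638t+1512 = (-(21/68)t+63/68)(204t**2-1224t+1632) + (0)
Last nonzero remainder: 204t**2-1224t+1632. Dividing through by 204 gives the monic gcd t**2-6t+8.
Cancel t**2-6t+8 from numerator and denominator to get the reduced form.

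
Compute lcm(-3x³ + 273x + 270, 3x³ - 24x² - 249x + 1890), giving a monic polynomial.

Apply the Euclidean algorithm:
  -3x³ + 273x + 270 = (-1)(3x³ - 24x² - 249x + 1890) + (-24x² + 24x + 2160)
  3x³ - 24x² - 249x + 1890 = (-(1/8)x + 7/8)(-24x² + 24x + 2160) + (0)
Last nonzero remainder: -24x² + 24x + 2160. Dividing through by -24 gives the monic gcd x² - x - 90.
Then lcm(f, g) = f·g / gcd(f, g); expanding and making the result monic gives the answer.

x⁴ - 7x³ - 91x² + 547x + 630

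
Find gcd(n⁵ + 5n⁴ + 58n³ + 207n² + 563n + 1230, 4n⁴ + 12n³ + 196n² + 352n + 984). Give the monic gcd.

n² + n + 41

Repeated division with remainder:
  n⁵ + 5n⁴ + 58n³ + 207n² + 563n + 1230 = ((1/4)n + 1/2)(4n⁴ + 12n³ + 196n² + 352n + 984) + (3n³ + 21n² + 141n + 738)
  4n⁴ + 12n³ + 196n² + 352n + 984 = ((4/3)n - 16/3)(3n³ + 21n² + 141n + 738) + (120n² + 120n + 4920)
  3n³ + 21n² + 141n + 738 = ((1/40)n + 3/20)(120n² + 120n + 4920) + (0)
Last nonzero remainder: 120n² + 120n + 4920. Dividing through by 120 gives the monic gcd n² + n + 41.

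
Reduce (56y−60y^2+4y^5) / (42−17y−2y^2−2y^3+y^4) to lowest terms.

By polynomial division,
  4y^5−60y^2+56y = (4y+8)(y^4−2y^3−2y^2−17y+42) + (24y^3+24y^2+24y−336)
  y^4−2y^3−2y^2−17y+42 = ((1/24)y−1/8)(24y^3+24y^2+24y−336) + (0)
Last nonzero remainder: 24y^3+24y^2+24y−336. Dividing through by 24 gives the monic gcd y^3+y^2+y−14.
Cancel y^3+y^2+y−14 from numerator and denominator to get the reduced form.

(−4y+4y^2)/(−3+y)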